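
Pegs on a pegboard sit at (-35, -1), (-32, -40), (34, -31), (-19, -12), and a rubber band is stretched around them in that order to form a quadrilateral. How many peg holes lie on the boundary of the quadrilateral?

8

Along each edge there are gcd(|Δx|,|Δy|)+1 lattice points, so counting each shared vertex once the boundary has gcd(3,39) + gcd(66,9) + gcd(53,19) + gcd(16,11) = 3+3+1+1 = 8.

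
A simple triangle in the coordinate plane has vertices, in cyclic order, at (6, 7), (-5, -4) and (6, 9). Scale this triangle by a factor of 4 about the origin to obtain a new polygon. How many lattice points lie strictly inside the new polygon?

149

By the shoelace formula, twice the signed area is |[6·(-4) − (-5)·7] + [(-5)·9 − 6·(-4)] + [6·7 − 6·9]| = 22, so the area is 11.
The number of boundary lattice points is Σ gcd(|Δx|,|Δy|) = gcd(11,11) + gcd(11,13) + gcd(0,2) = 11+1+2 = 14.
Scaling by 4 multiplies the area by 4² = 16 (so the new area is 176) and multiplies the boundary lattice-point count by 4, giving 56.
By Pick's theorem, the interior count of the dilated polygon is 176 − 56/2 + 1 = 149.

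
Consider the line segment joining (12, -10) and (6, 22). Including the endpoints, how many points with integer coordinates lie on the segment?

3

The number of lattice points on a segment between lattice points is gcd(|Δx|,|Δy|) + 1 = gcd(6,32) + 1 = 2 + 1 = 3.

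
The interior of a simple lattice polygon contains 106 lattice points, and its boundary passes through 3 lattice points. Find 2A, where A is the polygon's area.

Pick's theorem states A = I + B/2 − 1, so A = 106 + 3/2 − 1 = 213/2.
Hence 2A = 213.

213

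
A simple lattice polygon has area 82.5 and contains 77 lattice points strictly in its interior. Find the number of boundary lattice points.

Pick's theorem gives A = I + B/2 − 1, so B = 2(A − I + 1) = 2(82.5 − 77 + 1) = 13.

13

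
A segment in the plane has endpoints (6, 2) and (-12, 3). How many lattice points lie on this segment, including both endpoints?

The number of lattice points on a segment between lattice points is gcd(|Δx|,|Δy|) + 1 = gcd(18,1) + 1 = 1 + 1 = 2.

2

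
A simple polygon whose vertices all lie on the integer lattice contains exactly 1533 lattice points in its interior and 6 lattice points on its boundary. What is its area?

By Pick's theorem, A = I + B/2 − 1 = 1533 + 6/2 − 1 = 1535.

1535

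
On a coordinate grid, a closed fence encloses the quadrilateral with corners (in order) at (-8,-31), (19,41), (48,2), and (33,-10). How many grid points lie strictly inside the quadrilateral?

1653

The shoelace formula gives twice the area as |((-8)·41 − 19·(-31)) + (19·2 − 48·41) + (48·(-10) − 33·2) + (33·(-31) − (-8)·(-10))| = 3318, so the area is 1659.
Summing gcd(|Δx|,|Δy|) over the edges gives the boundary count: gcd(27,72) + gcd(29,39) + gcd(15,12) + gcd(41,21) = 9+1+3+1 = 14.
By Pick's theorem A = I + B/2 − 1, so I = 1659 − 14/2 + 1 = 1653.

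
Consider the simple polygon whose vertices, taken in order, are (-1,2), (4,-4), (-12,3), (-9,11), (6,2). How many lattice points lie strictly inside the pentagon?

The shoelace formula gives twice the area as |((-1)·(-4) − 4·2) + (4·3 − (-12)·(-4)) + ((-12)·11 − (-9)·3) + ((-9)·2 − 6·11) + (6·2 − (-1)·2)| = 215, so the area is 215/2.
Summing gcd(|Δx|,|Δy|) over the edges gives the boundary count: gcd(5,6) + gcd(16,7) + gcd(3,8) + gcd(15,9) + gcd(7,0) = 1+1+1+3+7 = 13.
Pick's theorem gives I = A − B/2 + 1 = 215/2 − 13/2 + 1 = 102.

102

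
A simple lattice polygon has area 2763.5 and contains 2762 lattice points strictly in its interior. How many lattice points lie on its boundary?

Pick's theorem gives A = I + B/2 − 1, so B = 2(A − I + 1) = 2(2763.5 − 2762 + 1) = 5.

5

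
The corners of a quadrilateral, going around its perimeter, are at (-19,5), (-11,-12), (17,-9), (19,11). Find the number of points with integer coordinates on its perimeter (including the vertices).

6

Along each edge there are gcd(|Δx|,|Δy|)+1 lattice points, so counting each shared vertex once the boundary has gcd(8,17) + gcd(28,3) + gcd(2,20) + gcd(38,6) = 1+1+2+2 = 6.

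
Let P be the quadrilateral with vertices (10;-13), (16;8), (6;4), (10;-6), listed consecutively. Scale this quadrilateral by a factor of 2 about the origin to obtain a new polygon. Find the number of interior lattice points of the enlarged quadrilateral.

The shoelace formula gives twice the area as |(10·8 − 16·(-13)) + (16·4 − 6·8) + (6·(-6) − 10·4) + (10·(-13) − 10·(-6))| = 158, so the area is 79.
Along each edge there are gcd(|Δx|,|Δy|)+1 lattice points, so counting each shared vertex once the boundary has gcd(6,21) + gcd(10,4) + gcd(4,10) + gcd(0,7) = 3+2+2+7 = 14.
Scaling by 2 multiplies the area by 2² = 4 (so the new area is 316) and multiplies the boundary lattice-point count by 2, giving 28.
By Pick's theorem, the interior count of the dilated polygon is 316 − 28/2 + 1 = 303.

303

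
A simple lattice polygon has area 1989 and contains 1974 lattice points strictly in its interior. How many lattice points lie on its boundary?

Pick's theorem gives A = I + B/2 − 1, so B = 2(A − I + 1) = 2(1989 − 1974 + 1) = 32.

32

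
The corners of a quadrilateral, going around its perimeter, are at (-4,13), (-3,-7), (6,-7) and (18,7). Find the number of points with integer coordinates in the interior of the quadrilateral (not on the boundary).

By the shoelace formula, twice the signed area is |((-4)·(-7) − (-3)·13) + ((-3)·(-7) − 6·(-7)) + (6·7 − 18·(-7)) + (18·13 − (-4)·7)| = 560, so the area is 280.
Summing gcd(|Δx|,|Δy|) over the edges gives the boundary count: gcd(1,20) + gcd(9,0) + gcd(12,14) + gcd(22,6) = 1+9+2+2 = 14.
Pick's theorem gives I = A − B/2 + 1 = 280 − 14/2 + 1 = 274.

274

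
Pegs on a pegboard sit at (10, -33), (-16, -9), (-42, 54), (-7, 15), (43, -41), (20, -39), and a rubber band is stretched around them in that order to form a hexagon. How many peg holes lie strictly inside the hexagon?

The shoelace formula gives twice the area as |[10·(-9) − (-16)·(-33)] + [(-16)·54 − (-42)·(-9)] + [(-42)·15 − (-7)·54] + [(-7)·(-41) − 43·15] + [43·(-39) − 20·(-41)] + [20·(-33) − 10·(-39)]| = 3597, so the area is 1798.5.
Along each edge there are gcd(|Δx|,|Δy|)+1 lattice points, so counting each shared vertex once the boundary has gcd(26,24) + gcd(26,63) + gcd(35,39) + gcd(50,56) + gcd(23,2) + gcd(10,6) = 2+1+1+2+1+2 = 9.
By Pick's theorem A = I + B/2 − 1, so I = 1798.5 − 9/2 + 1 = 1795.

1795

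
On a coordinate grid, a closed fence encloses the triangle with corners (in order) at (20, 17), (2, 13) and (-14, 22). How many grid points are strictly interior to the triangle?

112

The shoelace formula gives twice the area as |(20·13 − 2·17) + (2·22 − (-14)·13) + ((-14)·17 − 20·22)| = 226, so the area is 113.
Summing gcd(|Δx|,|Δy|) over the edges gives the boundary count: gcd(18,4) + gcd(16,9) + gcd(34,5) = 2+1+1 = 4.
Pick's theorem gives I = A − B/2 + 1 = 113 − 4/2 + 1 = 112.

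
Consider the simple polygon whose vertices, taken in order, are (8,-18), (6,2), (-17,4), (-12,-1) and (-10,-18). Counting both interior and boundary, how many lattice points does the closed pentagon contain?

The shoelace formula gives twice the area as |(8·2 − 6·(-18)) + (6·4 − (-17)·2) + ((-17)·(-1) − (-12)·4) + ((-12)·(-18) − (-10)·(-1)) + ((-10)·(-18) − 8·(-18))| = 777, so the area is 388.5.
Along each edge there are gcd(|Δx|,|Δy|)+1 lattice points, so counting each shared vertex once the boundary has gcd(2,20) + gcd(23,2) + gcd(5,5) + gcd(2,17) + gcd(18,0) = 2+1+5+1+18 = 27.
Pick's theorem gives I = A − B/2 + 1 = 388.5 − 27/2 + 1 = 376, so the closed region contains I + B = 376 + 27 = 403 lattice points.

403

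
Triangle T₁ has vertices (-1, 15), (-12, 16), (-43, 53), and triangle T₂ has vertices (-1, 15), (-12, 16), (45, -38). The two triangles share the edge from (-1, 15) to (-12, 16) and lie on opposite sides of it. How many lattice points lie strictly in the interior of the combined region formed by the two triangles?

The union is the simple quadrilateral with vertices (-1, 15), (-43, 53), (-12, 16), (45, -38) in order.
Using the shoelace formula, 2A = |((-1)·53 − (-43)·15) + ((-43)·16 − (-12)·53) + ((-12)·(-38) − 45·16) + (45·15 − (-1)·(-38))| = 913, so the area is 913/2.
Along each edge there are gcd(|Δx|,|Δy|)+1 lattice points, so counting each shared vertex once the boundary has gcd(42,38) + gcd(31,37) + gcd(57,54) + gcd(46,53) = 2+1+3+1 = 7.
By Pick's theorem I = A − B/2 + 1 = 913/2 − 7/2 + 1 = 454.

454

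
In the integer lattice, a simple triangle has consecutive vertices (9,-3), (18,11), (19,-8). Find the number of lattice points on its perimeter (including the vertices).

7

Summing gcd(|Δx|,|Δy|) over the edges gives the boundary count: gcd(9,14) + gcd(1,19) + gcd(10,5) = 1+1+5 = 7.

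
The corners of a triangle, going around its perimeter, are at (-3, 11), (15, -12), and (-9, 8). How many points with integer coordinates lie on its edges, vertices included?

8

The number of boundary lattice points is Σ gcd(|Δx|,|Δy|) = gcd(18,23) + gcd(24,20) + gcd(6,3) = 1+4+3 = 8.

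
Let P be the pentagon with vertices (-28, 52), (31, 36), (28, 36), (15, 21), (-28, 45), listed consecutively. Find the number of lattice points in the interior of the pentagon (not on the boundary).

693

The shoelace formula gives twice the area as |[(-28)·36 − 31·52] + [31·36 − 28·36] + [28·21 − 15·36] + [15·45 − (-28)·21] + [(-28)·52 − (-28)·45]| = 1397, so the area is 1397/2.
Along each edge there are gcd(|Δx|,|Δy|)+1 lattice points, so counting each shared vertex once the boundary has gcd(59,16) + gcd(3,0) + gcd(13,15) + gcd(43,24) + gcd(0,7) = 1+3+1+1+7 = 13.
By Pick's theorem A = I + B/2 − 1, so I = 1397/2 − 13/2 + 1 = 693.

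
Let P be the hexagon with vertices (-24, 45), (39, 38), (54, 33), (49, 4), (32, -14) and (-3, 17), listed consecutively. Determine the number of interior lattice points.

2426

The shoelace formula gives twice the area as |((-24)·38 − 39·45) + (39·33 − 54·38) + (54·4 − 49·33) + (49·(-14) − 32·4) + (32·17 − (-3)·(-14)) + ((-3)·45 − (-24)·17)| = 4872, so the area is 2436.
Summing gcd(|Δx|,|Δy|) over the edges gives the boundary count: gcd(63,7) + gcd(15,5) + gcd(5,29) + gcd(17,18) + gcd(35,31) + gcd(21,28) = 7+5+1+1+1+7 = 22.
By Pick's theorem A = I + B/2 − 1, so I = 2436 − 22/2 + 1 = 2426.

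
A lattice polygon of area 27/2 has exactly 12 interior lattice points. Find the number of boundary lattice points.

Pick's theorem gives A = I + B/2 − 1, so B = 2(A − I + 1) = 2(27/2 − 12 + 1) = 5.

5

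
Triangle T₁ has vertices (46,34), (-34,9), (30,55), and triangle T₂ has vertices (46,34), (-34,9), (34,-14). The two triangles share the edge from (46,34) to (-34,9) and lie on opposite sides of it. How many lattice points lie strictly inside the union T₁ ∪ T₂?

The union is the simple quadrilateral with vertices (46,34), (30,55), (-34,9), (34,-14) in order.
The shoelace formula gives twice the area as |(46·55 − 30·34) + (30·9 − (-34)·55) + ((-34)·(-14) − 34·9) + (34·34 − 46·(-14))| = 5620, so the area is 2810.
The number of boundary lattice points is Σ gcd(|Δx|,|Δy|) = gcd(16,21) + gcd(64,46) + gcd(68,23) + gcd(12,48) = 1+2+1+12 = 16.
By Pick's theorem I = A − B/2 + 1 = 2810 − 16/2 + 1 = 2803.

2803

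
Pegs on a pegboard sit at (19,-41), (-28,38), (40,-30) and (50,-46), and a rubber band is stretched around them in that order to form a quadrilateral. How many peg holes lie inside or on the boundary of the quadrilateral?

Using the shoelace formula, 2A = |[19·38 − (-28)·(-41)] + [(-28)·(-30) − 40·38] + [40·(-46) − 50·(-30)] + [50·(-41) − 19·(-46)]| = 2622, so the area is 1311.
The number of boundary lattice points is Σ gcd(|Δx|,|Δy|) = gcd(47,79) + gcd(68,68) + gcd(10,16) + gcd(31,5) = 1+68+2+1 = 72.
Pick's theorem gives I = A − B/2 + 1 = 1311 − 72/2 + 1 = 1276, so the closed region contains I + B = 1276 + 72 = 1348 lattice points.

1348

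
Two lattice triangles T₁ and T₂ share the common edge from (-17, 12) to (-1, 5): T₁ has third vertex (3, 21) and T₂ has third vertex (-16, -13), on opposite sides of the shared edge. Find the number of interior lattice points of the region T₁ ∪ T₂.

335

The union is the simple quadrilateral with vertices (-17, 12), (3, 21), (-1, 5), (-16, -13) in order.
The shoelace formula gives twice the area as |[(-17)·21 − 3·12] + [3·5 − (-1)·21] + [(-1)·(-13) − (-16)·5] + [(-16)·12 − (-17)·(-13)]| = 677, so the area is 677/2.
Summing gcd(|Δx|,|Δy|) over the edges gives the boundary count: gcd(20,9) + gcd(4,16) + gcd(15,18) + gcd(1,25) = 1+4+3+1 = 9.
By Pick's theorem I = A − B/2 + 1 = 677/2 − 9/2 + 1 = 335.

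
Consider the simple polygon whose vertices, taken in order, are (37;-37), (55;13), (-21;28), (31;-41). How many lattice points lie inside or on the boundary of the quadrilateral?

2350

By the shoelace formula, twice the signed area is |(37·13 − 55·(-37)) + (55·28 − (-21)·13) + ((-21)·(-41) − 31·28) + (31·(-37) − 37·(-41))| = 4692, so the area is 2346.
Summing gcd(|Δx|,|Δy|) over the edges gives the boundary count: gcd(18,50) + gcd(76,15) + gcd(52,69) + gcd(6,4) = 2+1+1+2 = 6.
Pick's theorem gives I = A − B/2 + 1 = 2346 − 6/2 + 1 = 2344, so the closed region contains I + B = 2344 + 6 = 2350 lattice points.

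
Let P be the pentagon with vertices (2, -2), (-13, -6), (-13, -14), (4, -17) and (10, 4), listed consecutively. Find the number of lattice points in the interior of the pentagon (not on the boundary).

Using the shoelace formula, 2A = |[2·(-6) − (-13)·(-2)] + [(-13)·(-14) − (-13)·(-6)] + [(-13)·(-17) − 4·(-14)] + [4·4 − 10·(-17)] + [10·(-2) − 2·4]| = 501, so the area is 250.5.
The number of boundary lattice points is Σ gcd(|Δx|,|Δy|) = gcd(15,4) + gcd(0,8) + gcd(17,3) + gcd(6,21) + gcd(8,6) = 1+8+1+3+2 = 15.
Pick's theorem gives I = A − B/2 + 1 = 250.5 − 15/2 + 1 = 244.

244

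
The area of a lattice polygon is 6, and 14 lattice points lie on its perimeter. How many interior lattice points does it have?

0

Pick's theorem A = I + B/2 − 1 rearranges to I = A − B/2 + 1 = 6 − 14/2 + 1 = 0.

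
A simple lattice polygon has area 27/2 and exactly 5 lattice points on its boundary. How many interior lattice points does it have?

From Pick's theorem, I = A − B/2 + 1 = 27/2 − 5/2 + 1 = 12.

12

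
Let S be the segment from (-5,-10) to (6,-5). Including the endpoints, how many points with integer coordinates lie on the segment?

The number of lattice points on a segment between lattice points is gcd(|Δx|,|Δy|) + 1 = gcd(11,5) + 1 = 1 + 1 = 2.

2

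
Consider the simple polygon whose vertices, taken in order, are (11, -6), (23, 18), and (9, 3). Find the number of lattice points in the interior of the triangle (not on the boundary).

72

The shoelace formula gives twice the area as |(11·18 − 23·(-6)) + (23·3 − 9·18) + (9·(-6) − 11·3)| = 156, so the area is 78.
Summing gcd(|Δx|,|Δy|) over the edges gives the boundary count: gcd(12,24) + gcd(14,15) + gcd(2,9) = 12+1+1 = 14.
Pick's theorem gives I = A − B/2 + 1 = 78 − 14/2 + 1 = 72.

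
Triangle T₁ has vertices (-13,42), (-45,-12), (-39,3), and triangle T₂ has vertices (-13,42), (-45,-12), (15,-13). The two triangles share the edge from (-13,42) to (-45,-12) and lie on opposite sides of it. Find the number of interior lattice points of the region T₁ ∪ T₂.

The union is the simple quadrilateral with vertices (-13,42), (-39,3), (-45,-12), (15,-13) in order.
By the shoelace formula, twice the signed area is |[(-13)·3 − (-39)·42] + [(-39)·(-12) − (-45)·3] + [(-45)·(-13) − 15·(-12)] + [15·42 − (-13)·(-13)]| = 3428, so the area is 1714.
The number of boundary lattice points is Σ gcd(|Δx|,|Δy|) = gcd(26,39) + gcd(6,15) + gcd(60,1) + gcd(28,55) = 13+3+1+1 = 18.
By Pick's theorem I = A − B/2 + 1 = 1714 − 18/2 + 1 = 1706.

1706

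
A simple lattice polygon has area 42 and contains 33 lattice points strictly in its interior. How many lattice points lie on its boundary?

20

Pick's theorem gives A = I + B/2 − 1, so B = 2(A − I + 1) = 2(42 − 33 + 1) = 20.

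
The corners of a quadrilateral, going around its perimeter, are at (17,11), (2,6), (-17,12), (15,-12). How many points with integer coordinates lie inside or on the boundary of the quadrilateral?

308

By the shoelace formula, twice the signed area is |[17·6 − 2·11] + [2·12 − (-17)·6] + [(-17)·(-12) − 15·12] + [15·11 − 17·(-12)]| = 599, so the area is 599/2.
Summing gcd(|Δx|,|Δy|) over the edges gives the boundary count: gcd(15,5) + gcd(19,6) + gcd(32,24) + gcd(2,23) = 5+1+8+1 = 15.
Pick's theorem gives I = A − B/2 + 1 = 599/2 − 15/2 + 1 = 293, so the closed region contains I + B = 293 + 15 = 308 lattice points.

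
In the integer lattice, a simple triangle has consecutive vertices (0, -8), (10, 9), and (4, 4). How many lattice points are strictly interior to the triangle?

24

By the shoelace formula, twice the signed area is |(0·9 − 10·(-8)) + (10·4 − 4·9) + (4·(-8) − 0·4)| = 52, so the area is 26.
Summing gcd(|Δx|,|Δy|) over the edges gives the boundary count: gcd(10,17) + gcd(6,5) + gcd(4,12) = 1+1+4 = 6.
By Pick's theorem A = I + B/2 − 1, so I = 26 − 6/2 + 1 = 24.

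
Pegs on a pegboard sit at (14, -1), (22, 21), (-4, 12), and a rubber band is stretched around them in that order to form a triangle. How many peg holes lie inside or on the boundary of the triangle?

By the shoelace formula, twice the signed area is |(14·21 − 22·(-1)) + (22·12 − (-4)·21) + ((-4)·(-1) − 14·12)| = 500, so the area is 250.
The number of boundary lattice points is Σ gcd(|Δx|,|Δy|) = gcd(8,22) + gcd(26,9) + gcd(18,13) = 2+1+1 = 4.
Pick's theorem gives I = A − B/2 + 1 = 250 − 4/2 + 1 = 249, so the closed region contains I + B = 249 + 4 = 253 lattice points.

253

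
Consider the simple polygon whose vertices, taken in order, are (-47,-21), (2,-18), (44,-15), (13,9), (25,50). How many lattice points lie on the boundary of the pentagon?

7

The number of boundary lattice points is Σ gcd(|Δx|,|Δy|) = gcd(49,3) + gcd(42,3) + gcd(31,24) + gcd(12,41) + gcd(72,71) = 1+3+1+1+1 = 7.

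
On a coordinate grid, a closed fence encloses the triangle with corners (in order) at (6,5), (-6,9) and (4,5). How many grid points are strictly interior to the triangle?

1

By the shoelace formula, twice the signed area is |[6·9 − (-6)·5] + [(-6)·5 − 4·9] + [4·5 − 6·5]| = 8, so the area is 4.
Summing gcd(|Δx|,|Δy|) over the edges gives the boundary count: gcd(12,4) + gcd(10,4) + gcd(2,0) = 4+2+2 = 8.
By Pick's theorem A = I + B/2 − 1, so I = 4 − 8/2 + 1 = 1.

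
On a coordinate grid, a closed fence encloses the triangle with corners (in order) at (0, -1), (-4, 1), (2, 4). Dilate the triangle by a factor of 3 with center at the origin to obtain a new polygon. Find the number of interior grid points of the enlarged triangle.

100

By the shoelace formula, twice the signed area is |(0·1 − (-4)·(-1)) + ((-4)·4 − 2·1) + (2·(-1) − 0·4)| = 24, so the area is 12.
Summing gcd(|Δx|,|Δy|) over the edges gives the boundary count: gcd(4,2) + gcd(6,3) + gcd(2,5) = 2+3+1 = 6.
Scaling by 3 multiplies the area by 3² = 9 (so the new area is 108) and multiplies the boundary lattice-point count by 3, giving 18.
By Pick's theorem, the interior count of the dilated polygon is 108 − 18/2 + 1 = 100.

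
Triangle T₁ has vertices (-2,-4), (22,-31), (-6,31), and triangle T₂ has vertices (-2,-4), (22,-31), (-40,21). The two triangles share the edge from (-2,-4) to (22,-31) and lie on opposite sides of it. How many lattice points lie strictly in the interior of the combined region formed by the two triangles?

577

The union is the simple quadrilateral with vertices (-2,-4), (-6,31), (22,-31), (-40,21) in order.
By the shoelace formula, twice the signed area is |[(-2)·31 − (-6)·(-4)] + [(-6)·(-31) − 22·31] + [22·21 − (-40)·(-31)] + [(-40)·(-4) − (-2)·21]| = 1158, so the area is 579.
Summing gcd(|Δx|,|Δy|) over the edges gives the boundary count: gcd(4,35) + gcd(28,62) + gcd(62,52) + gcd(38,25) = 1+2+2+1 = 6.
By Pick's theorem I = A − B/2 + 1 = 579 − 6/2 + 1 = 577.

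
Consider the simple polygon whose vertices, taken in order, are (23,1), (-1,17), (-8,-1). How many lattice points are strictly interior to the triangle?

268

By the shoelace formula, twice the signed area is |[23·17 − (-1)·1] + [(-1)·(-1) − (-8)·17] + [(-8)·1 − 23·(-1)]| = 544, so the area is 272.
Summing gcd(|Δx|,|Δy|) over the edges gives the boundary count: gcd(24,16) + gcd(7,18) + gcd(31,2) = 8+1+1 = 10.
Pick's theorem gives I = A − B/2 + 1 = 272 − 10/2 + 1 = 268.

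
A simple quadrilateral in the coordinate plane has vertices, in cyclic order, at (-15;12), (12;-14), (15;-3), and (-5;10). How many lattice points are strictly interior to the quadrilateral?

231

The shoelace formula gives twice the area as |[(-15)·(-14) − 12·12] + [12·(-3) − 15·(-14)] + [15·10 − (-5)·(-3)] + [(-5)·12 − (-15)·10]| = 465, so the area is 232.5.
Summing gcd(|Δx|,|Δy|) over the edges gives the boundary count: gcd(27,26) + gcd(3,11) + gcd(20,13) + gcd(10,2) = 1+1+1+2 = 5.
By Pick's theorem A = I + B/2 − 1, so I = 232.5 − 5/2 + 1 = 231.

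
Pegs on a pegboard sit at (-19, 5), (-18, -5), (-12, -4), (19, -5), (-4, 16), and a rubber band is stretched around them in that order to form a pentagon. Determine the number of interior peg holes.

449

The shoelace formula gives twice the area as |((-19)·(-5) − (-18)·5) + ((-18)·(-4) − (-12)·(-5)) + ((-12)·(-5) − 19·(-4)) + (19·16 − (-4)·(-5)) + ((-4)·5 − (-19)·16)| = 901, so the area is 901/2.
Summing gcd(|Δx|,|Δy|) over the edges gives the boundary count: gcd(1,10) + gcd(6,1) + gcd(31,1) + gcd(23,21) + gcd(15,11) = 1+1+1+1+1 = 5.
Pick's theorem gives I = A − B/2 + 1 = 901/2 − 5/2 + 1 = 449.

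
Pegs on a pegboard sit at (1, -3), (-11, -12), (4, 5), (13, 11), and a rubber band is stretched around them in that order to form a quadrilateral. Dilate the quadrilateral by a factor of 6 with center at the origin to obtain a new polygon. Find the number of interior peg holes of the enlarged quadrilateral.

2188

Using the shoelace formula, 2A = |[1·(-12) − (-11)·(-3)] + [(-11)·5 − 4·(-12)] + [4·11 − 13·5] + [13·(-3) − 1·11]| = 123, so the area is 123/2.
The number of boundary lattice points is Σ gcd(|Δx|,|Δy|) = gcd(12,9) + gcd(15,17) + gcd(9,6) + gcd(12,14) = 3+1+3+2 = 9.
Scaling by 6 multiplies the area by 6² = 36 (so the new area is 2214) and multiplies the boundary lattice-point count by 6, giving 54.
By Pick's theorem, the interior count of the dilated polygon is 2214 − 54/2 + 1 = 2188.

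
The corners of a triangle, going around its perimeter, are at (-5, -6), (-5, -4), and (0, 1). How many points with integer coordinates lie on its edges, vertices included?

8

Summing gcd(|Δx|,|Δy|) over the edges gives the boundary count: gcd(0,2) + gcd(5,5) + gcd(5,7) = 2+5+1 = 8.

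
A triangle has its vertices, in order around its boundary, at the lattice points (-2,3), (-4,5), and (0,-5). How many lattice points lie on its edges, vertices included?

6

The number of boundary lattice points is Σ gcd(|Δx|,|Δy|) = gcd(2,2) + gcd(4,10) + gcd(2,8) = 2+2+2 = 6.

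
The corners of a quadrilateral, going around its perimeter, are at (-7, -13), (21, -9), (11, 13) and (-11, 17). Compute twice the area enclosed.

1300

The shoelace formula gives twice the area as |[(-7)·(-9) − 21·(-13)] + [21·13 − 11·(-9)] + [11·17 − (-11)·13] + [(-11)·(-13) − (-7)·17]| = 1300, so the area is 650.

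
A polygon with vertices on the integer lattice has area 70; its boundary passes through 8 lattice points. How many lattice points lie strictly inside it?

67

Pick's theorem A = I + B/2 − 1 rearranges to I = A − B/2 + 1 = 70 − 8/2 + 1 = 67.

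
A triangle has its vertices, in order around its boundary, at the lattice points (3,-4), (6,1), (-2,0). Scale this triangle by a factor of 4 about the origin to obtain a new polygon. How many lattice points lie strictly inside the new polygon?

Using the shoelace formula, 2A = |(3·1 − 6·(-4)) + (6·0 − (-2)·1) + ((-2)·(-4) − 3·0)| = 37, so the area is 37/2.
The number of boundary lattice points is Σ gcd(|Δx|,|Δy|) = gcd(3,5) + gcd(8,1) + gcd(5,4) = 1+1+1 = 3.
Scaling by 4 multiplies the area by 4² = 16 (so the new area is 296) and multiplies the boundary lattice-point count by 4, giving 12.
By Pick's theorem, the interior count of the dilated polygon is 296 − 12/2 + 1 = 291.

291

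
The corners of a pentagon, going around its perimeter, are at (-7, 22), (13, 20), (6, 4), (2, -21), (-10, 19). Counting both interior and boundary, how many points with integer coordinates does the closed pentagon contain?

By the shoelace formula, twice the signed area is |[(-7)·20 − 13·22] + [13·4 − 6·20] + [6·(-21) − 2·4] + [2·19 − (-10)·(-21)] + [(-10)·22 − (-7)·19]| = 887, so the area is 887/2.
Along each edge there are gcd(|Δx|,|Δy|)+1 lattice points, so counting each shared vertex once the boundary has gcd(20,2) + gcd(7,16) + gcd(4,25) + gcd(12,40) + gcd(3,3) = 2+1+1+4+3 = 11.
Pick's theorem gives I = A − B/2 + 1 = 887/2 − 11/2 + 1 = 439, so the closed region contains I + B = 439 + 11 = 450 lattice points.

450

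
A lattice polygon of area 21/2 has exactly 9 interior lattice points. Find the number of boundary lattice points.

Pick's theorem gives A = I + B/2 − 1, so B = 2(A − I + 1) = 2(21/2 − 9 + 1) = 5.

5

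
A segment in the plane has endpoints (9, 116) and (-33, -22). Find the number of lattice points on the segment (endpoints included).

7

The number of lattice points on a segment between lattice points is gcd(|Δx|,|Δy|) + 1 = gcd(42,138) + 1 = 6 + 1 = 7.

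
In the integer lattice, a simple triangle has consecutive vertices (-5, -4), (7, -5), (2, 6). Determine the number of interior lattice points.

63

Using the shoelace formula, 2A = |[(-5)·(-5) − 7·(-4)] + [7·6 − 2·(-5)] + [2·(-4) − (-5)·6]| = 127, so the area is 63.5.
Summing gcd(|Δx|,|Δy|) over the edges gives the boundary count: gcd(12,1) + gcd(5,11) + gcd(7,10) = 1+1+1 = 3.
By Pick's theorem A = I + B/2 − 1, so I = 63.5 − 3/2 + 1 = 63.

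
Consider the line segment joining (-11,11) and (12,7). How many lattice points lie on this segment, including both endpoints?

2

The number of lattice points on a segment between lattice points is gcd(|Δx|,|Δy|) + 1 = gcd(23,4) + 1 = 1 + 1 = 2.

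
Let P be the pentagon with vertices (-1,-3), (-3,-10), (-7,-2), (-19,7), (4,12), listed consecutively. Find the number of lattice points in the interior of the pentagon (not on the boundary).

197

The shoelace formula gives twice the area as |((-1)·(-10) − (-3)·(-3)) + ((-3)·(-2) − (-7)·(-10)) + ((-7)·7 − (-19)·(-2)) + ((-19)·12 − 4·7) + (4·(-3) − (-1)·12)| = 406, so the area is 203.
Along each edge there are gcd(|Δx|,|Δy|)+1 lattice points, so counting each shared vertex once the boundary has gcd(2,7) + gcd(4,8) + gcd(12,9) + gcd(23,5) + gcd(5,15) = 1+4+3+1+5 = 14.
Pick's theorem gives I = A − B/2 + 1 = 203 − 14/2 + 1 = 197.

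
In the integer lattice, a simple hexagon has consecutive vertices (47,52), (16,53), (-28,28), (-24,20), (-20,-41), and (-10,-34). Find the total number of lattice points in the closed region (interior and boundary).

3223

By the shoelace formula, twice the signed area is |[47·53 − 16·52] + [16·28 − (-28)·53] + [(-28)·20 − (-24)·28] + [(-24)·(-41) − (-20)·20] + [(-20)·(-34) − (-10)·(-41)] + [(-10)·52 − 47·(-34)]| = 6435, so the area is 3217.5.
Summing gcd(|Δx|,|Δy|) over the edges gives the boundary count: gcd(31,1) + gcd(44,25) + gcd(4,8) + gcd(4,61) + gcd(10,7) + gcd(57,86) = 1+1+4+1+1+1 = 9.
Pick's theorem gives I = A − B/2 + 1 = 3217.5 − 9/2 + 1 = 3214, so the closed region contains I + B = 3214 + 9 = 3223 lattice points.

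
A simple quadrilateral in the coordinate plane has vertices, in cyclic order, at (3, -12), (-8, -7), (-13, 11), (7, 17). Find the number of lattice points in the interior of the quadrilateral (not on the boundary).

Using the shoelace formula, 2A = |[3·(-7) − (-8)·(-12)] + [(-8)·11 − (-13)·(-7)] + [(-13)·17 − 7·11] + [7·(-12) − 3·17]| = 729, so the area is 364.5.
Along each edge there are gcd(|Δx|,|Δy|)+1 lattice points, so counting each shared vertex once the boundary has gcd(11,5) + gcd(5,18) + gcd(20,6) + gcd(4,29) = 1+1+2+1 = 5.
By Pick's theorem A = I + B/2 − 1, so I = 364.5 − 5/2 + 1 = 363.

363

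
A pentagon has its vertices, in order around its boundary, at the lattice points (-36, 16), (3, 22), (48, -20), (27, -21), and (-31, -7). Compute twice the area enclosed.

4012

By the shoelace formula, twice the signed area is |[(-36)·22 − 3·16] + [3·(-20) − 48·22] + [48·(-21) − 27·(-20)] + [27·(-7) − (-31)·(-21)] + [(-31)·16 − (-36)·(-7)]| = 4012, so the area is 2006.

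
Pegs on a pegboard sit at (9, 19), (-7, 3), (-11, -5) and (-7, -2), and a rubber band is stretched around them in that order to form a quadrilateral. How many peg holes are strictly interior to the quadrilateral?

40

By the shoelace formula, twice the signed area is |[9·3 − (-7)·19] + [(-7)·(-5) − (-11)·3] + [(-11)·(-2) − (-7)·(-5)] + [(-7)·19 − 9·(-2)]| = 100, so the area is 50.
Summing gcd(|Δx|,|Δy|) over the edges gives the boundary count: gcd(16,16) + gcd(4,8) + gcd(4,3) + gcd(16,21) = 16+4+1+1 = 22.
Pick's theorem gives I = A − B/2 + 1 = 50 − 22/2 + 1 = 40.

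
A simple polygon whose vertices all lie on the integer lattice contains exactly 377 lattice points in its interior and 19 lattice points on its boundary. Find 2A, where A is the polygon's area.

771

Pick's theorem states A = I + B/2 − 1, so A = 377 + 19/2 − 1 = 771/2.
Hence 2A = 771.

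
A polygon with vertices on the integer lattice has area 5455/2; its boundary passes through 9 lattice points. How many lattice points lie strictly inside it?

From Pick's theorem, I = A − B/2 + 1 = 5455/2 − 9/2 + 1 = 2724.

2724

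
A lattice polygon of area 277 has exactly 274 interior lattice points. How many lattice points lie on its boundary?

Pick's theorem gives A = I + B/2 − 1, so B = 2(A − I + 1) = 2(277 − 274 + 1) = 8.

8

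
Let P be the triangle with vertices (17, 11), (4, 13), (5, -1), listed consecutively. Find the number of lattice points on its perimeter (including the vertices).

The number of boundary lattice points is Σ gcd(|Δx|,|Δy|) = gcd(13,2) + gcd(1,14) + gcd(12,12) = 1+1+12 = 14.

14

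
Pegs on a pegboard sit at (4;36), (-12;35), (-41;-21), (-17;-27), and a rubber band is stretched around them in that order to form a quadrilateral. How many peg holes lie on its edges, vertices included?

The number of boundary lattice points is Σ gcd(|Δx|,|Δy|) = gcd(16,1) + gcd(29,56) + gcd(24,6) + gcd(21,63) = 1+1+6+21 = 29.

29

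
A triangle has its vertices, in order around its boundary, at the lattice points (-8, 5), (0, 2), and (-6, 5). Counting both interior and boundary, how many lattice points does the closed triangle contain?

By the shoelace formula, twice the signed area is |((-8)·2 − 0·5) + (0·5 − (-6)·2) + ((-6)·5 − (-8)·5)| = 6, so the area is 3.
The number of boundary lattice points is Σ gcd(|Δx|,|Δy|) = gcd(8,3) + gcd(6,3) + gcd(2,0) = 1+3+2 = 6.
Pick's theorem gives I = A − B/2 + 1 = 3 − 6/2 + 1 = 1, so the closed region contains I + B = 1 + 6 = 7 lattice points.

7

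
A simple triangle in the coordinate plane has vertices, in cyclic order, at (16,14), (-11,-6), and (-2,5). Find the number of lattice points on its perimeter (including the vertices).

11

Summing gcd(|Δx|,|Δy|) over the edges gives the boundary count: gcd(27,20) + gcd(9,11) + gcd(18,9) = 1+1+9 = 11.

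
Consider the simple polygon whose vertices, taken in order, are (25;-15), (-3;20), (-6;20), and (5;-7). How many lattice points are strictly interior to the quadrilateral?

272

The shoelace formula gives twice the area as |[25·20 − (-3)·(-15)] + [(-3)·20 − (-6)·20] + [(-6)·(-7) − 5·20] + [5·(-15) − 25·(-7)]| = 557, so the area is 278.5.
Along each edge there are gcd(|Δx|,|Δy|)+1 lattice points, so counting each shared vertex once the boundary has gcd(28,35) + gcd(3,0) + gcd(11,27) + gcd(20,8) = 7+3+1+4 = 15.
By Pick's theorem A = I + B/2 − 1, so I = 278.5 − 15/2 + 1 = 272.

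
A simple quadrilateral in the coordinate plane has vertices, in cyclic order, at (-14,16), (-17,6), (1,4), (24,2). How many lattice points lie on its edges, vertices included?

6

Summing gcd(|Δx|,|Δy|) over the edges gives the boundary count: gcd(3,10) + gcd(18,2) + gcd(23,2) + gcd(38,14) = 1+2+1+2 = 6.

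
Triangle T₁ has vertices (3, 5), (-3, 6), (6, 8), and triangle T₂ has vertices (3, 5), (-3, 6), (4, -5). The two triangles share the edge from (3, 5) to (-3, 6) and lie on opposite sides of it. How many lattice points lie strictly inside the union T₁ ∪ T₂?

The union is the simple quadrilateral with vertices (3, 5), (6, 8), (-3, 6), (4, -5) in order.
The shoelace formula gives twice the area as |(3·8 − 6·5) + (6·6 − (-3)·8) + ((-3)·(-5) − 4·6) + (4·5 − 3·(-5))| = 80, so the area is 40.
Along each edge there are gcd(|Δx|,|Δy|)+1 lattice points, so counting each shared vertex once the boundary has gcd(3,3) + gcd(9,2) + gcd(7,11) + gcd(1,10) = 3+1+1+1 = 6.
By Pick's theorem I = A − B/2 + 1 = 40 − 6/2 + 1 = 38.

38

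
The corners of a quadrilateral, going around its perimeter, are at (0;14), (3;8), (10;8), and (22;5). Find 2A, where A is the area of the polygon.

84

The shoelace formula gives twice the area as |(0·8 − 3·14) + (3·8 − 10·8) + (10·5 − 22·8) + (22·14 − 0·5)| = 84, so the area is 42.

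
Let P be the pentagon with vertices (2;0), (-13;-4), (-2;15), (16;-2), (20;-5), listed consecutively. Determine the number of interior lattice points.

237

By the shoelace formula, twice the signed area is |(2·(-4) − (-13)·0) + ((-13)·15 − (-2)·(-4)) + ((-2)·(-2) − 16·15) + (16·(-5) − 20·(-2)) + (20·0 − 2·(-5))| = 477, so the area is 477/2.
Summing gcd(|Δx|,|Δy|) over the edges gives the boundary count: gcd(15,4) + gcd(11,19) + gcd(18,17) + gcd(4,3) + gcd(18,5) = 1+1+1+1+1 = 5.
Pick's theorem gives I = A − B/2 + 1 = 477/2 − 5/2 + 1 = 237.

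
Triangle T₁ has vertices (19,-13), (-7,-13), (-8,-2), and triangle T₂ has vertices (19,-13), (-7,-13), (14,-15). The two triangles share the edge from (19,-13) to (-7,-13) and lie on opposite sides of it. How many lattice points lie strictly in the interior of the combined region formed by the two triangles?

The union is the simple quadrilateral with vertices (19,-13), (-8,-2), (-7,-13), (14,-15) in order.
Using the shoelace formula, 2A = |[19·(-2) − (-8)·(-13)] + [(-8)·(-13) − (-7)·(-2)] + [(-7)·(-15) − 14·(-13)] + [14·(-13) − 19·(-15)]| = 338, so the area is 169.
The number of boundary lattice points is Σ gcd(|Δx|,|Δy|) = gcd(27,11) + gcd(1,11) + gcd(21,2) + gcd(5,2) = 1+1+1+1 = 4.
By Pick's theorem I = A − B/2 + 1 = 169 − 4/2 + 1 = 168.

168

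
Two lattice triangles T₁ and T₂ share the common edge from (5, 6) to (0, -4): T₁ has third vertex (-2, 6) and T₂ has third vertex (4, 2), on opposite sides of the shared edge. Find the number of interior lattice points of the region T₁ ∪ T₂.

The union is the simple quadrilateral with vertices (5, 6), (-2, 6), (0, -4), (4, 2) in order.
The shoelace formula gives twice the area as |(5·6 − (-2)·6) + ((-2)·(-4) − 0·6) + (0·2 − 4·(-4)) + (4·6 − 5·2)| = 80, so the area is 40.
The number of boundary lattice points is Σ gcd(|Δx|,|Δy|) = gcd(7,0) + gcd(2,10) + gcd(4,6) + gcd(1,4) = 7+2+2+1 = 12.
By Pick's theorem I = A − B/2 + 1 = 40 − 12/2 + 1 = 35.

35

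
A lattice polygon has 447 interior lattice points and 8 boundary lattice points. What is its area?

Pick's theorem states A = I + B/2 − 1, so A = 447 + 8/2 − 1 = 450.

450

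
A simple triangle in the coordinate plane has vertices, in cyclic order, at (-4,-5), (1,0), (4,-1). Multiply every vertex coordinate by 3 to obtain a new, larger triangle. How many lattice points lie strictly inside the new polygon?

Using the shoelace formula, 2A = |((-4)·0 − 1·(-5)) + (1·(-1) − 4·0) + (4·(-5) − (-4)·(-1))| = 20, so the area is 10.
Along each edge there are gcd(|Δx|,|Δy|)+1 lattice points, so counting each shared vertex once the boundary has gcd(5,5) + gcd(3,1) + gcd(8,4) = 5+1+4 = 10.
Scaling by 3 multiplies the area by 3² = 9 (so the new area is 90) and multiplies the boundary lattice-point count by 3, giving 30.
By Pick's theorem, the interior count of the dilated polygon is 90 − 30/2 + 1 = 76.

76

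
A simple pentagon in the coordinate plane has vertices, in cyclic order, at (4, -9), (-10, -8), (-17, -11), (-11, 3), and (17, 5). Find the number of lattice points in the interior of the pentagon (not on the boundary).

The shoelace formula gives twice the area as |[4·(-8) − (-10)·(-9)] + [(-10)·(-11) − (-17)·(-8)] + [(-17)·3 − (-11)·(-11)] + [(-11)·5 − 17·3] + [17·(-9) − 4·5]| = 599, so the area is 299.5.
Along each edge there are gcd(|Δx|,|Δy|)+1 lattice points, so counting each shared vertex once the boundary has gcd(14,1) + gcd(7,3) + gcd(6,14) + gcd(28,2) + gcd(13,14) = 1+1+2+2+1 = 7.
By Pick's theorem A = I + B/2 − 1, so I = 299.5 − 7/2 + 1 = 297.

297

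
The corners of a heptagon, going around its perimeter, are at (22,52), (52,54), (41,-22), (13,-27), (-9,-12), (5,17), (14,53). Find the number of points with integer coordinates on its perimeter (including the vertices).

Summing gcd(|Δx|,|Δy|) over the edges gives the boundary count: gcd(30,2) + gcd(11,76) + gcd(28,5) + gcd(22,15) + gcd(14,29) + gcd(9,36) + gcd(8,1) = 2+1+1+1+1+9+1 = 16.

16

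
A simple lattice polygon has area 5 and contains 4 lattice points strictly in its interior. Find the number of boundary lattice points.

4

Pick's theorem gives A = I + B/2 − 1, so B = 2(A − I + 1) = 2(5 − 4 + 1) = 4.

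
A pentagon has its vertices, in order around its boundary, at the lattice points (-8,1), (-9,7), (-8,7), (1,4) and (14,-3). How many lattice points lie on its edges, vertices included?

8

Along each edge there are gcd(|Δx|,|Δy|)+1 lattice points, so counting each shared vertex once the boundary has gcd(1,6) + gcd(1,0) + gcd(9,3) + gcd(13,7) + gcd(22,4) = 1+1+3+1+2 = 8.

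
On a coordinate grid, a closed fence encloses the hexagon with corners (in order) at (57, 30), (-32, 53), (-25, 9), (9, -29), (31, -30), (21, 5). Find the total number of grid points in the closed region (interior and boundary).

3717

The shoelace formula gives twice the area as |(57·53 − (-32)·30) + ((-32)·9 − (-25)·53) + ((-25)·(-29) − 9·9) + (9·(-30) − 31·(-29)) + (31·5 − 21·(-30)) + (21·30 − 57·5)| = 7421, so the area is 7421/2.
Along each edge there are gcd(|Δx|,|Δy|)+1 lattice points, so counting each shared vertex once the boundary has gcd(89,23) + gcd(7,44) + gcd(34,38) + gcd(22,1) + gcd(10,35) + gcd(36,25) = 1+1+2+1+5+1 = 11.
Pick's theorem gives I = A − B/2 + 1 = 7421/2 − 11/2 + 1 = 3706, so the closed region contains I + B = 3706 + 11 = 3717 lattice points.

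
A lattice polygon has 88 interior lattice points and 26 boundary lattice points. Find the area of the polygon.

100

Pick's theorem states A = I + B/2 − 1, so A = 88 + 26/2 − 1 = 100.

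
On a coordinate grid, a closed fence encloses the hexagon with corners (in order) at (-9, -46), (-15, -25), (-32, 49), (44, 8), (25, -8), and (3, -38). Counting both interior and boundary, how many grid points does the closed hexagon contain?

By the shoelace formula, twice the signed area is |((-9)·(-25) − (-15)·(-46)) + ((-15)·49 − (-32)·(-25)) + ((-32)·8 − 44·49) + (44·(-8) − 25·8) + (25·(-38) − 3·(-8)) + (3·(-46) − (-9)·(-38))| = 6370, so the area is 3185.
The number of boundary lattice points is Σ gcd(|Δx|,|Δy|) = gcd(6,21) + gcd(17,74) + gcd(76,41) + gcd(19,16) + gcd(22,30) + gcd(12,8) = 3+1+1+1+2+4 = 12.
Pick's theorem gives I = A − B/2 + 1 = 3185 − 12/2 + 1 = 3180, so the closed region contains I + B = 3180 + 12 = 3192 lattice points.

3192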